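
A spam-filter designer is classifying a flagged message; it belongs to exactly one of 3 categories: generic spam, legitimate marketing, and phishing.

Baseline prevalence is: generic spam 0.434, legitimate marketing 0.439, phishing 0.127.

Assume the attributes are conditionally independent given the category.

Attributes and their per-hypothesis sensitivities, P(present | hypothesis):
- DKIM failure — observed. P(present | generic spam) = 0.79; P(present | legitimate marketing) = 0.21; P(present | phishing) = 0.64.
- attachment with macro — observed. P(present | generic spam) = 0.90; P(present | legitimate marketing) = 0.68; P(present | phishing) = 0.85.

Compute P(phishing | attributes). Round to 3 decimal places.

0.157

By Bayes' rule with conditional independence, the unnormalized weight for each hypothesis is prior × ∏ likelihoods:
  generic spam: 0.434 × 0.79 × 0.90 = 0.30857
  legitimate marketing: 0.439 × 0.21 × 0.68 = 0.062689
  phishing: 0.127 × 0.64 × 0.85 = 0.069088
Normalizing constant Z = 0.30857 + 0.062689 + 0.069088 = 0.44035.
P(phishing | evidence) = 0.069088 / 0.44035 ≈ 0.157.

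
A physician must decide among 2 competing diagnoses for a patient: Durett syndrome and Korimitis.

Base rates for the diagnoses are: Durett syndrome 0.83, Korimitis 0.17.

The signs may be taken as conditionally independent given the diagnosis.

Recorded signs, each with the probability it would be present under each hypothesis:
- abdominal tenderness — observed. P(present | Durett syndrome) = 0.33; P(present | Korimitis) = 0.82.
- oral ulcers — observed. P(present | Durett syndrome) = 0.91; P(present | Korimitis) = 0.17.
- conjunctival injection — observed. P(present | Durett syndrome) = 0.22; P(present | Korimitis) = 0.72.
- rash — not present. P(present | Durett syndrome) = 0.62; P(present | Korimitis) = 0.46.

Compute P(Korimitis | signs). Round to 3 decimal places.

0.307

Multiply each prior by the joint likelihood of the sign pattern (using 1 − P(present | H) for each absent sign):
  Durett syndrome: 0.83 × 0.33 × 0.91 × 0.22 × (1 − 0.62) = 0.020837
  Korimitis: 0.17 × 0.82 × 0.17 × 0.72 × (1 − 0.46) = 0.0092138
Normalizing constant Z = 0.020837 + 0.0092138 = 0.030051.
P(Korimitis | evidence) = 0.0092138 / 0.030051 ≈ 0.307.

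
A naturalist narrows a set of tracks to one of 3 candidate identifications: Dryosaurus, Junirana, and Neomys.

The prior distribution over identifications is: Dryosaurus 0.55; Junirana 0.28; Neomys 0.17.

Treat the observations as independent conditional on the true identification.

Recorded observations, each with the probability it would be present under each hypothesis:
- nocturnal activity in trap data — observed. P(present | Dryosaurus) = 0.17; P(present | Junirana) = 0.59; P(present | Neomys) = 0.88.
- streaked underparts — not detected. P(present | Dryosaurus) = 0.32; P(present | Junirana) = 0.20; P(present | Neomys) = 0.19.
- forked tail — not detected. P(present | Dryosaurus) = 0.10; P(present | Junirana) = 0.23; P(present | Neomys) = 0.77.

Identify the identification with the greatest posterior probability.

By Bayes' rule with conditional independence, the unnormalized weight for each hypothesis is prior × ∏ likelihoods (using 1 − P(present | H) for each absent observation):
  Dryosaurus: 0.55 × 0.17 × (1 − 0.32) × (1 − 0.10) = 0.057222
  Junirana: 0.28 × 0.59 × (1 − 0.20) × (1 − 0.23) = 0.10176
  Neomys: 0.17 × 0.88 × (1 − 0.19) × (1 − 0.77) = 0.02787
Normalizing constant Z = 0.057222 + 0.10176 + 0.02787 = 0.18686.
P(Dryosaurus | evidence) ≈ 0.057222 / 0.18686 ≈ 0.306
P(Junirana | evidence) ≈ 0.10176 / 0.18686 ≈ 0.545
P(Neomys | evidence) ≈ 0.02787 / 0.18686 ≈ 0.149
The largest is 0.545, so Junirana is most probable.

Junirana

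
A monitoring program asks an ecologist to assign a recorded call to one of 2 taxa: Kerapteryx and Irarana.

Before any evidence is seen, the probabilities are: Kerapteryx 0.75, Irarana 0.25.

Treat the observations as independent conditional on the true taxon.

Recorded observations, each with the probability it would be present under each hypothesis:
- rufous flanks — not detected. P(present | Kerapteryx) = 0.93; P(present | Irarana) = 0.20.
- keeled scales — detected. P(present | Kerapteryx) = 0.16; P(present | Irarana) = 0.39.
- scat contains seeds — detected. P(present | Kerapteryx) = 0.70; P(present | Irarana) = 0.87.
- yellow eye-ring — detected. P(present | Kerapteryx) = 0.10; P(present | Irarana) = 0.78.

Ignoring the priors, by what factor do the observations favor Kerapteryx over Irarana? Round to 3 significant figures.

Joint likelihood of the evidence pattern under each hypothesis (using 1 − P(present | H) for each absent observation):
  Kerapteryx: (1 − 0.93) × 0.16 × 0.70 × 0.10 = 0.000784
  Irarana: (1 − 0.20) × 0.39 × 0.87 × 0.78 = 0.21172
Bayes factor = 0.000784 / 0.21172 ≈ 0.00370

0.00370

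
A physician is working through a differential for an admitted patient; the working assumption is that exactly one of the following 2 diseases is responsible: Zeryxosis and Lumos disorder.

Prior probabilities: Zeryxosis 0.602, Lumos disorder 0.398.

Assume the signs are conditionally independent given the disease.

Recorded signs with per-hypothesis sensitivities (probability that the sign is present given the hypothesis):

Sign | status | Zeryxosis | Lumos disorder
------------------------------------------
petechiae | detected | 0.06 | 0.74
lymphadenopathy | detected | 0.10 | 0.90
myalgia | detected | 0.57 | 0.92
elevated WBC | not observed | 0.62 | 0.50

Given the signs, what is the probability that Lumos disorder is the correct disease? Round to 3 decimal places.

Multiply each prior by the joint likelihood of the sign pattern (using 1 − P(present | H) for each absent sign):
  Zeryxosis: 0.602 × 0.06 × 0.10 × 0.57 × (1 − 0.62) = 0.00078236
  Lumos disorder: 0.398 × 0.74 × 0.90 × 0.92 × (1 − 0.50) = 0.12193
Normalizing constant Z = 0.00078236 + 0.12193 = 0.12271.
P(Lumos disorder | evidence) = 0.12193 / 0.12271 ≈ 0.994.

0.994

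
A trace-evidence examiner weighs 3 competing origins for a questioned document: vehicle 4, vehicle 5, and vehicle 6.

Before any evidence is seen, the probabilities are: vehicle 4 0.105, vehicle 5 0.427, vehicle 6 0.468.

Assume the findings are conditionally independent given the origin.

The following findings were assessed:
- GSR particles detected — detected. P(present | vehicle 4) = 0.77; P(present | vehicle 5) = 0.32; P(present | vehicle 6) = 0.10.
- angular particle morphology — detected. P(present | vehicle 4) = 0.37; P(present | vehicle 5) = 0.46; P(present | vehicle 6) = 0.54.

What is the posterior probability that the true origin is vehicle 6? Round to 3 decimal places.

Multiply each prior by the joint likelihood of the evidence pattern:
  vehicle 4: 0.105 × 0.77 × 0.37 = 0.029915
  vehicle 5: 0.427 × 0.32 × 0.46 = 0.062854
  vehicle 6: 0.468 × 0.10 × 0.54 = 0.025272
Normalizing constant Z = 0.029915 + 0.062854 + 0.025272 = 0.11804.
P(vehicle 6 | evidence) = 0.025272 / 0.11804 ≈ 0.214.

0.214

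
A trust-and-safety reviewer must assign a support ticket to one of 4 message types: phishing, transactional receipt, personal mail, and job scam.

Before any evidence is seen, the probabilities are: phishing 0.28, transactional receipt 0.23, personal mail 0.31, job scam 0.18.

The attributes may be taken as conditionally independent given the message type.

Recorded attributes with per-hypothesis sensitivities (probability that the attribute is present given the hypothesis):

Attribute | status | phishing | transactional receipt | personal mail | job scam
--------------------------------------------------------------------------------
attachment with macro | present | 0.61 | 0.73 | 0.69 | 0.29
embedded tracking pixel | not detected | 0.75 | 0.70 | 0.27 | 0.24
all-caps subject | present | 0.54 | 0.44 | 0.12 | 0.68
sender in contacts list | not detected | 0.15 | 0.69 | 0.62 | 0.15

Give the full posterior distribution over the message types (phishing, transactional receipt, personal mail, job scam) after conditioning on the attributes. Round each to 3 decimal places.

For each hypothesis, the unnormalized posterior weight is prior × product of the attribute likelihoods (using 1 − P(present | H) for each absent attribute):
  phishing: 0.28 × 0.61 × (1 − 0.75) × 0.54 × (1 − 0.15) = 0.019599
  transactional receipt: 0.23 × 0.73 × (1 − 0.70) × 0.44 × (1 − 0.69) = 0.0068705
  personal mail: 0.31 × 0.69 × (1 − 0.27) × 0.12 × (1 − 0.62) = 0.0071203
  job scam: 0.18 × 0.29 × (1 − 0.24) × 0.68 × (1 − 0.15) = 0.02293
Normalizing constant Z = 0.019599 + 0.0068705 + 0.0071203 + 0.02293 = 0.05652.
P(phishing | evidence) = 0.019599 / 0.05652 ≈ 0.347
P(transactional receipt | evidence) = 0.0068705 / 0.05652 ≈ 0.122
P(personal mail | evidence) = 0.0071203 / 0.05652 ≈ 0.126
P(job scam | evidence) = 0.02293 / 0.05652 ≈ 0.406

0.347, 0.122, 0.126, 0.406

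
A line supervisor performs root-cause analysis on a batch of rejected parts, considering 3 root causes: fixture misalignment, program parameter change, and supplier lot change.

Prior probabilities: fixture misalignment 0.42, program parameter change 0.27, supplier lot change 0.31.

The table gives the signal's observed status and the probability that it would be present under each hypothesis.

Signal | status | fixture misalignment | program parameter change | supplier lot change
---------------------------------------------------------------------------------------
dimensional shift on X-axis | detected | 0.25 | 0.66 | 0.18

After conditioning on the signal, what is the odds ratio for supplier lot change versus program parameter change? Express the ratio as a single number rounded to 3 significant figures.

Unnormalized posterior weight (prior times the signal likelihood) for each of the two hypotheses:
  supplier lot change: 0.31 × 0.18 = 0.0558
  program parameter change: 0.27 × 0.66 = 0.1782
Odds(supplier lot change : program parameter change) = 0.0558 / 0.1782 ≈ 0.313.

0.313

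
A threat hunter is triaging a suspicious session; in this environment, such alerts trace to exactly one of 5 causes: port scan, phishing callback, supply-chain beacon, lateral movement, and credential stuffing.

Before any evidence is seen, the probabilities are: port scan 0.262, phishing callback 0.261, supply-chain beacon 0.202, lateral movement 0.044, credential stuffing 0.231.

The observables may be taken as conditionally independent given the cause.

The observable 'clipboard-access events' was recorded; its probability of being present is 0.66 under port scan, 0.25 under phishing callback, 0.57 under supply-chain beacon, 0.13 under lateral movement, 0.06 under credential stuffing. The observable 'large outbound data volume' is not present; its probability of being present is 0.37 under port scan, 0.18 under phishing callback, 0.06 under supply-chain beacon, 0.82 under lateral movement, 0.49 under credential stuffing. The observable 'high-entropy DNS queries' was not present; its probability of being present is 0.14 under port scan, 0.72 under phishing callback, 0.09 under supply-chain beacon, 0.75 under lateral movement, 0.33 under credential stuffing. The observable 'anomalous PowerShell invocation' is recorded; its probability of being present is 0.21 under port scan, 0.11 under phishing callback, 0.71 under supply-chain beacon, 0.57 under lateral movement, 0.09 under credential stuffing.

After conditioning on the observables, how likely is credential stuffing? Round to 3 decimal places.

Multiply each prior by the joint likelihood of the observable pattern (using 1 − P(present | H) for each absent observable):
  port scan: 0.262 × 0.66 × (1 − 0.37) × (1 − 0.14) × 0.21 = 0.019674
  phishing callback: 0.261 × 0.25 × (1 − 0.18) × (1 − 0.72) × 0.11 = 0.001648
  supply-chain beacon: 0.202 × 0.57 × (1 − 0.06) × (1 − 0.09) × 0.71 = 0.069928
  lateral movement: 0.044 × 0.13 × (1 − 0.82) × (1 − 0.75) × 0.57 = 0.00014672
  credential stuffing: 0.231 × 0.06 × (1 − 0.49) × (1 − 0.33) × 0.09 = 0.00042624
The unnormalized weights sum to 0.091824.
P(credential stuffing | evidence) = 0.00042624 / 0.091824 ≈ 0.005.

0.005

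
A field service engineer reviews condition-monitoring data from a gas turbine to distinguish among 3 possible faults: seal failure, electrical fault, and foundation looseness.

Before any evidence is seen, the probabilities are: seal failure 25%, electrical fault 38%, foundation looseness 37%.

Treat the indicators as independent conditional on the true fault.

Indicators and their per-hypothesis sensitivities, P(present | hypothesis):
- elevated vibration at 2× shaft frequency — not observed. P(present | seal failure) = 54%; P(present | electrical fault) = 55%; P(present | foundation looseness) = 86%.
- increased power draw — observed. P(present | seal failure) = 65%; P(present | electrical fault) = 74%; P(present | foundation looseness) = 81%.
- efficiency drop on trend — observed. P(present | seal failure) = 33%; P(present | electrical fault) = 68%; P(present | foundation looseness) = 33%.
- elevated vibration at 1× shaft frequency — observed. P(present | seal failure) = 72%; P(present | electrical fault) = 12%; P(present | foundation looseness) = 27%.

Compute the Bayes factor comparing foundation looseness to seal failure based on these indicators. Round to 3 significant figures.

0.142

Joint likelihood of the indicator pattern under each hypothesis (using 1 − P(present | H) for each absent indicator):
  foundation looseness: (1 − 0.86) × 0.81 × 0.33 × 0.27 = 0.010104
  seal failure: (1 − 0.54) × 0.65 × 0.33 × 0.72 = 0.071042
Bayes factor = 0.010104 / 0.071042 ≈ 0.142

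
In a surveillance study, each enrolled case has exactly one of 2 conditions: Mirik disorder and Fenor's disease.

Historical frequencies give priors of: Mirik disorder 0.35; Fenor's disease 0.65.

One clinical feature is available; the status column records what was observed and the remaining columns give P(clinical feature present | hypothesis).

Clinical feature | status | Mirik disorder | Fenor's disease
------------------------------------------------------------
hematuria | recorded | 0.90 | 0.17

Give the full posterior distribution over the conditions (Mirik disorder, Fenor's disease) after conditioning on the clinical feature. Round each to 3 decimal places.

For each hypothesis, the unnormalized posterior weight is prior × likelihood:
  Mirik disorder: 0.35 × 0.90 = 0.315
  Fenor's disease: 0.65 × 0.17 = 0.1105
The unnormalized weights sum to 0.4255.
P(Mirik disorder | evidence) = 0.315 / 0.4255 ≈ 0.740
P(Fenor's disease | evidence) = 0.1105 / 0.4255 ≈ 0.260

0.740, 0.260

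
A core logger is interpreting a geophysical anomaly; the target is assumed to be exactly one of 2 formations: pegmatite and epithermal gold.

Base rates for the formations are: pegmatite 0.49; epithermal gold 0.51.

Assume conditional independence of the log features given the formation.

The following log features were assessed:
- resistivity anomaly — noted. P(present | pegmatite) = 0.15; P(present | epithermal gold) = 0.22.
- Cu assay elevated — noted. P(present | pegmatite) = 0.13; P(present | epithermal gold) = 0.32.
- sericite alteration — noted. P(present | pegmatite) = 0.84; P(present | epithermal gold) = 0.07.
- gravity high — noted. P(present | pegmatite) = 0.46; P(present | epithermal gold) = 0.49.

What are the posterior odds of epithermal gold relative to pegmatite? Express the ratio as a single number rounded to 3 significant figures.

0.334

The normalizing constant cancels in an odds ratio, so compute prior × likelihood for the two hypotheses only:
  epithermal gold: 0.51 × 0.22 × 0.32 × 0.07 × 0.49 = 0.0012315
  pegmatite: 0.49 × 0.15 × 0.13 × 0.84 × 0.46 = 0.0036921
Odds(epithermal gold : pegmatite) = 0.0012315 / 0.0036921 ≈ 0.334.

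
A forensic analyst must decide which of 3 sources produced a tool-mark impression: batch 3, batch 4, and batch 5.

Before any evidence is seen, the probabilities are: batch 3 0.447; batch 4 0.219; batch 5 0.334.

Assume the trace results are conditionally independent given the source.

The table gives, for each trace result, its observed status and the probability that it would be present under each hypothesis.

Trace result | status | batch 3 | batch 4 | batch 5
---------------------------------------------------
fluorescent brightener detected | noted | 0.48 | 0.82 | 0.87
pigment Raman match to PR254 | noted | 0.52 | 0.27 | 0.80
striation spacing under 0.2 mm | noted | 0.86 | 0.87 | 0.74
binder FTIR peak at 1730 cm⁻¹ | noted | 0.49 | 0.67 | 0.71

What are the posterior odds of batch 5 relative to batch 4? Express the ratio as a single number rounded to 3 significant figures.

4.32

Unnormalized posterior weight (prior times the trace result likelihoods) for each of the two hypotheses:
  batch 5: 0.334 × 0.87 × 0.80 × 0.74 × 0.71 = 0.12214
  batch 4: 0.219 × 0.82 × 0.27 × 0.87 × 0.67 = 0.028263
Posterior odds = 0.12214 / 0.028263 ≈ 4.32.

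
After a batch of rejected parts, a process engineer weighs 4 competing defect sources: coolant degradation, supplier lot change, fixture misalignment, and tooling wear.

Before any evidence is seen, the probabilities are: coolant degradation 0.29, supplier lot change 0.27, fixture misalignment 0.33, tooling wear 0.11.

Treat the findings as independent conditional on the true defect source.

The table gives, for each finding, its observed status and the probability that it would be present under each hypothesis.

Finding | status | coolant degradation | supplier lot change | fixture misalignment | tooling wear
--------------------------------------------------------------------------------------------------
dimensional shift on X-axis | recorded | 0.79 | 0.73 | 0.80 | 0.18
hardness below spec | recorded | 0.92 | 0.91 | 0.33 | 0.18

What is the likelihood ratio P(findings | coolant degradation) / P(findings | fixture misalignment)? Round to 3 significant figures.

2.75

The Bayes factor is the ratio of the joint likelihoods of the evidence pattern under the two hypotheses.
  coolant degradation: 0.79 × 0.92 = 0.7268
  fixture misalignment: 0.80 × 0.33 = 0.264
Bayes factor = 0.7268 / 0.264 ≈ 2.75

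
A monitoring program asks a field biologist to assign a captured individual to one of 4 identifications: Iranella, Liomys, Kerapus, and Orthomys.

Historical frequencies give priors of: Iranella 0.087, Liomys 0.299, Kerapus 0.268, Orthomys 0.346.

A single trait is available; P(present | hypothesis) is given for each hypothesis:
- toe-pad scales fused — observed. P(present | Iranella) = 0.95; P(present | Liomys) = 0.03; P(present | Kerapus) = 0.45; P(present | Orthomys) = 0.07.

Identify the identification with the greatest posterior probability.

Multiply each prior by the likelihood of the trait:
  Iranella: 0.087 × 0.95 = 0.08265
  Liomys: 0.299 × 0.03 = 0.00897
  Kerapus: 0.268 × 0.45 = 0.1206
  Orthomys: 0.346 × 0.07 = 0.02422
Marginal likelihood of the evidence = 0.23644.
P(Iranella | evidence) ≈ 0.08265 / 0.23644 ≈ 0.350
P(Liomys | evidence) ≈ 0.00897 / 0.23644 ≈ 0.038
P(Kerapus | evidence) ≈ 0.1206 / 0.23644 ≈ 0.510
P(Orthomys | evidence) ≈ 0.02422 / 0.23644 ≈ 0.102
The largest is 0.510, so Kerapus is most probable.

Kerapus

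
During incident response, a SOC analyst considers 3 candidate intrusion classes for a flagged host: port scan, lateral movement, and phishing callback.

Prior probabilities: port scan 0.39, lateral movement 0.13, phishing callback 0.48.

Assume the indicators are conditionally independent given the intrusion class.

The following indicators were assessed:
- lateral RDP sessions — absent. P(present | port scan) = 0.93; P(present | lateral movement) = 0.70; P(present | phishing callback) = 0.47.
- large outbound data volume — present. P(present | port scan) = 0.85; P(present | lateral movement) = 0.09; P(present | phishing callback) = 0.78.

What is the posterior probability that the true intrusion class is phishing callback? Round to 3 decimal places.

0.881

By Bayes' rule with conditional independence, the unnormalized weight for each hypothesis is prior × ∏ likelihoods (using 1 − P(present | H) for each absent indicator):
  port scan: 0.39 × (1 − 0.93) × 0.85 = 0.023205
  lateral movement: 0.13 × (1 − 0.70) × 0.09 = 0.00351
  phishing callback: 0.48 × (1 − 0.47) × 0.78 = 0.19843
Marginal likelihood of the evidence = 0.22515.
P(phishing callback | evidence) = 0.19843 / 0.22515 ≈ 0.881.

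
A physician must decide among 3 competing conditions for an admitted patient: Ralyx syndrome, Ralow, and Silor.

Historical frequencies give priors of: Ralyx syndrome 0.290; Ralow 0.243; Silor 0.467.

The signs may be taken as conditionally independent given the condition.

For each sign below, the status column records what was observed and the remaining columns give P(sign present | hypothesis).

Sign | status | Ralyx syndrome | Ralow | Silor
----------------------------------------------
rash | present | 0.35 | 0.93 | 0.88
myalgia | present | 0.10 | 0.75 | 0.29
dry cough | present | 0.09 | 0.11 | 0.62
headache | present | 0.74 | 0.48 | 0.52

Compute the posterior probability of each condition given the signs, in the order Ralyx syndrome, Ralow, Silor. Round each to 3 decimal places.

Multiply each prior by the joint likelihood of the sign pattern:
  Ralyx syndrome: 0.290 × 0.35 × 0.10 × 0.09 × 0.74 = 0.00067599
  Ralow: 0.243 × 0.93 × 0.75 × 0.11 × 0.48 = 0.0089492
  Silor: 0.467 × 0.88 × 0.29 × 0.62 × 0.52 = 0.038423
The unnormalized weights sum to 0.048048.
P(Ralyx syndrome | evidence) = 0.00067599 / 0.048048 ≈ 0.014
P(Ralow | evidence) = 0.0089492 / 0.048048 ≈ 0.186
P(Silor | evidence) = 0.038423 / 0.048048 ≈ 0.800

0.014, 0.186, 0.800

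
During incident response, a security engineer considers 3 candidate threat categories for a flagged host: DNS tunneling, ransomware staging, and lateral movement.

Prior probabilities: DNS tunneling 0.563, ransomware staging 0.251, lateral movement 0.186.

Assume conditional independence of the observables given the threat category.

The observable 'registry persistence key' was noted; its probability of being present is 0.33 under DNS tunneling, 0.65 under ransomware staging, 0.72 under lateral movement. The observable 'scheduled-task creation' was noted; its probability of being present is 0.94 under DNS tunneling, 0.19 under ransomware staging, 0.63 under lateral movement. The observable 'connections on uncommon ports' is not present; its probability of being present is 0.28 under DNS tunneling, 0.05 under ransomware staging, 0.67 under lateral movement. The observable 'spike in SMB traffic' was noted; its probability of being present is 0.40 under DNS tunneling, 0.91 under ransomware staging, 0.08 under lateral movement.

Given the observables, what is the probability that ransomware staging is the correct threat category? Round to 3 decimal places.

0.338

For each hypothesis, the unnormalized posterior weight is prior × product of the observable likelihoods (using 1 − P(present | H) for each absent observable):
  DNS tunneling: 0.563 × 0.33 × 0.94 × (1 − 0.28) × 0.40 = 0.050297
  ransomware staging: 0.251 × 0.65 × 0.19 × (1 − 0.05) × 0.91 = 0.026798
  lateral movement: 0.186 × 0.72 × 0.63 × (1 − 0.67) × 0.08 = 0.0022274
Normalizing constant Z = 0.050297 + 0.026798 + 0.0022274 = 0.079323.
P(ransomware staging | evidence) = 0.026798 / 0.079323 ≈ 0.338.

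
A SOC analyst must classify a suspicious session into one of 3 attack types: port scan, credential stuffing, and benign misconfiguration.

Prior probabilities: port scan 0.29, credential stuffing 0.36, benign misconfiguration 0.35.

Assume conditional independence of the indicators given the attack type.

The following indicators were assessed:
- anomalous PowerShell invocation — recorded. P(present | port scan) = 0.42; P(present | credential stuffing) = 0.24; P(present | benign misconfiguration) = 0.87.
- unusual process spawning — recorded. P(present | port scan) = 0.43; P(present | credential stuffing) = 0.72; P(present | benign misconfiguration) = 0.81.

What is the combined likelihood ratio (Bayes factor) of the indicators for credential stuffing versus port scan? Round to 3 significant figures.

Take the product of per-indicator likelihoods under each hypothesis, then divide.
  credential stuffing: 0.24 × 0.72 = 0.1728
  port scan: 0.42 × 0.43 = 0.1806
Bayes factor = 0.1728 / 0.1806 ≈ 0.957

0.957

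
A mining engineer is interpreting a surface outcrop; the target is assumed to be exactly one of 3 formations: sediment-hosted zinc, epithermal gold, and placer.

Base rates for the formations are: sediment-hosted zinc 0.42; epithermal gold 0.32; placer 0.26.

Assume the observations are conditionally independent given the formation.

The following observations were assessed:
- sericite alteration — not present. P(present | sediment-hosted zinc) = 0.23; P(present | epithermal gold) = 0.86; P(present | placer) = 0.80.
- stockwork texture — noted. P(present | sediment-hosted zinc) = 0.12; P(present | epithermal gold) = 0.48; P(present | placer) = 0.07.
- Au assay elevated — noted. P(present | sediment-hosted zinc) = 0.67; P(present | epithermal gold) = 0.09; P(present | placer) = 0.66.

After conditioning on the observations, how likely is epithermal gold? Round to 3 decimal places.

0.064

Multiply each prior by the joint likelihood of the evidence pattern (using 1 − P(present | H) for each absent observation):
  sediment-hosted zinc: 0.42 × (1 − 0.23) × 0.12 × 0.67 = 0.026001
  epithermal gold: 0.32 × (1 − 0.86) × 0.48 × 0.09 = 0.0019354
  placer: 0.26 × (1 − 0.80) × 0.07 × 0.66 = 0.0024024
Normalizing constant Z = 0.026001 + 0.0019354 + 0.0024024 = 0.030339.
P(epithermal gold | evidence) = 0.0019354 / 0.030339 ≈ 0.064.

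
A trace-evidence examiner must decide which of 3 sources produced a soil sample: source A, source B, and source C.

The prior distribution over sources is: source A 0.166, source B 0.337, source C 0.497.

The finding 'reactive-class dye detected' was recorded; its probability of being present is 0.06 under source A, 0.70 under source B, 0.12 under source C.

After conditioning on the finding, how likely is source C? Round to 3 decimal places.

0.195

By Bayes' rule, the unnormalized weight for each hypothesis is prior × likelihood:
  source A: 0.166 × 0.06 = 0.00996
  source B: 0.337 × 0.70 = 0.2359
  source C: 0.497 × 0.12 = 0.05964
Normalizing constant Z = 0.00996 + 0.2359 + 0.05964 = 0.3055.
P(source C | evidence) = 0.05964 / 0.3055 ≈ 0.195.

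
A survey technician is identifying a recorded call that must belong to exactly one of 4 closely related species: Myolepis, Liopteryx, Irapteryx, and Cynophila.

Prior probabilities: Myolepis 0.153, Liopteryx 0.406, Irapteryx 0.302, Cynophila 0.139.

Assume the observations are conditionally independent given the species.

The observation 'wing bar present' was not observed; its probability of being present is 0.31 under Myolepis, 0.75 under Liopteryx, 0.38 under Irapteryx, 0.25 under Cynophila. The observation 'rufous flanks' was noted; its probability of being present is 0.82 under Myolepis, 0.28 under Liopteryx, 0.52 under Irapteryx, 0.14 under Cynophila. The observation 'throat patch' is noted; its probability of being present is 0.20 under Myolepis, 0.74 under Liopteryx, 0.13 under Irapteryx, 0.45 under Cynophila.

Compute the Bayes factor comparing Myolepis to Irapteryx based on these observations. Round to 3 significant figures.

2.70

The Bayes factor is the ratio of the joint likelihoods of the evidence pattern under the two hypotheses (using 1 − P(present | H) for each absent observation).
  Myolepis: (1 − 0.31) × 0.82 × 0.20 = 0.11316
  Irapteryx: (1 − 0.38) × 0.52 × 0.13 = 0.041912
Bayes factor = 0.11316 / 0.041912 ≈ 2.70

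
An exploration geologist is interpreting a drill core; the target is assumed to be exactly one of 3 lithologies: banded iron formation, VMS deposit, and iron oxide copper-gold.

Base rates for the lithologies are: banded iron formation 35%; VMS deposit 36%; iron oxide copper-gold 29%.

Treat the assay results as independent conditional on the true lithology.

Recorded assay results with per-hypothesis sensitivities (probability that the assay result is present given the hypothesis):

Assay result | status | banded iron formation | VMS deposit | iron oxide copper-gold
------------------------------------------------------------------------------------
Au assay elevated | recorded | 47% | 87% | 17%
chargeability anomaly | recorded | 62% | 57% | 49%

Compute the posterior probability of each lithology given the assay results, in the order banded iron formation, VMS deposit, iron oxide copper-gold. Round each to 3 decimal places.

0.335, 0.586, 0.079

Multiply each prior by the joint likelihood of the assay result pattern:
  banded iron formation: 0.35 × 0.47 × 0.62 = 0.10199
  VMS deposit: 0.36 × 0.87 × 0.57 = 0.17852
  iron oxide copper-gold: 0.29 × 0.17 × 0.49 = 0.024157
The unnormalized weights sum to 0.30467.
P(banded iron formation | evidence) = 0.10199 / 0.30467 ≈ 0.335
P(VMS deposit | evidence) = 0.17852 / 0.30467 ≈ 0.586
P(iron oxide copper-gold | evidence) = 0.024157 / 0.30467 ≈ 0.079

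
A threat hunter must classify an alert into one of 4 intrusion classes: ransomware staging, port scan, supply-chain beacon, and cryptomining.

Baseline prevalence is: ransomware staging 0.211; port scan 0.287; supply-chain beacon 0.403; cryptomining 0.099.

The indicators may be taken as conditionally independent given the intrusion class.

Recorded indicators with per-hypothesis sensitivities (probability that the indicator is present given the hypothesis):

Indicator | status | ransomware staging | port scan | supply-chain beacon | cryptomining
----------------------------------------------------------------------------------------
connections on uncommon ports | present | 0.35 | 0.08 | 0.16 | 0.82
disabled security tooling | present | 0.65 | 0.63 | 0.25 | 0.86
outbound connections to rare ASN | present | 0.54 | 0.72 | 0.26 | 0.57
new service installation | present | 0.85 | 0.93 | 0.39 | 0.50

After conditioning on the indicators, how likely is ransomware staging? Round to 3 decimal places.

Multiply each prior by the joint likelihood of the indicator pattern:
  ransomware staging: 0.211 × 0.35 × 0.65 × 0.54 × 0.85 = 0.022033
  port scan: 0.287 × 0.08 × 0.63 × 0.72 × 0.93 = 0.0096856
  supply-chain beacon: 0.403 × 0.16 × 0.25 × 0.26 × 0.39 = 0.0016346
  cryptomining: 0.099 × 0.82 × 0.86 × 0.57 × 0.50 = 0.019897
Normalizing constant Z = 0.022033 + 0.0096856 + 0.0016346 + 0.019897 = 0.053251.
P(ransomware staging | evidence) = 0.022033 / 0.053251 ≈ 0.414.

0.414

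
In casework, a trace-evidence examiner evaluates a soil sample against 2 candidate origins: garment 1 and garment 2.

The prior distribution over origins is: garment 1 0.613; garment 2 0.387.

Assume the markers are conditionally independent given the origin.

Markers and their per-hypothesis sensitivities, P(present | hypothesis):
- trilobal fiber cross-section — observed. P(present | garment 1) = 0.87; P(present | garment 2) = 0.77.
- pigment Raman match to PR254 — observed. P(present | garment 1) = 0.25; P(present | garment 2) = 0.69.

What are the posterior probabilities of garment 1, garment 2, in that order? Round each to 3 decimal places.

By Bayes' rule with conditional independence, the unnormalized weight for each hypothesis is prior × ∏ likelihoods:
  garment 1: 0.613 × 0.87 × 0.25 = 0.13333
  garment 2: 0.387 × 0.77 × 0.69 = 0.20561
The unnormalized weights sum to 0.33894.
P(garment 1 | evidence) = 0.13333 / 0.33894 ≈ 0.393
P(garment 2 | evidence) = 0.20561 / 0.33894 ≈ 0.607

0.393, 0.607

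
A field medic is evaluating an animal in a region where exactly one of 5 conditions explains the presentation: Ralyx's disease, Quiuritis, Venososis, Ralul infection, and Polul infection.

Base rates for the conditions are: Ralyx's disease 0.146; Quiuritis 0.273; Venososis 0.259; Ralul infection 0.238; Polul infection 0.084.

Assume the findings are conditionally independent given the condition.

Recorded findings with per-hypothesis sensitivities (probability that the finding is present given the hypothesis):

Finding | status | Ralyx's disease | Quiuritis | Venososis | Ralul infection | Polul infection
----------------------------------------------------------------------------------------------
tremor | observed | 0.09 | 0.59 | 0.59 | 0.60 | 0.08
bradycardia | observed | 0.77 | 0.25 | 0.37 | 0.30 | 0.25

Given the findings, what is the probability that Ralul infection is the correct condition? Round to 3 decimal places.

Multiply each prior by the joint likelihood of the evidence pattern:
  Ralyx's disease: 0.146 × 0.09 × 0.77 = 0.010118
  Quiuritis: 0.273 × 0.59 × 0.25 = 0.040267
  Venososis: 0.259 × 0.59 × 0.37 = 0.05654
  Ralul infection: 0.238 × 0.60 × 0.30 = 0.04284
  Polul infection: 0.084 × 0.08 × 0.25 = 0.00168
Marginal likelihood of the evidence = 0.15144.
P(Ralul infection | evidence) = 0.04284 / 0.15144 ≈ 0.283.

0.283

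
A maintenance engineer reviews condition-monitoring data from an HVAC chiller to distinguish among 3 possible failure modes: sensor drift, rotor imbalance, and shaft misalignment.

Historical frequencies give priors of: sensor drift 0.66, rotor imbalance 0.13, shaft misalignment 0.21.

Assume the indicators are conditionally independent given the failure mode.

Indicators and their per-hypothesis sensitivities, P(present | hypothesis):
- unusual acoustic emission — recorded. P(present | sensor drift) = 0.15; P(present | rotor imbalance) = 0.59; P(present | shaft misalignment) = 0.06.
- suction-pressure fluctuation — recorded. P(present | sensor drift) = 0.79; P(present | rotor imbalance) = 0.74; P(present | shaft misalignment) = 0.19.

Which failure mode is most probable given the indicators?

By Bayes' rule with conditional independence, the unnormalized weight for each hypothesis is prior × ∏ likelihoods:
  sensor drift: 0.66 × 0.15 × 0.79 = 0.07821
  rotor imbalance: 0.13 × 0.59 × 0.74 = 0.056758
  shaft misalignment: 0.21 × 0.06 × 0.19 = 0.002394
The unnormalized weights sum to 0.13736.
P(sensor drift | evidence) ≈ 0.07821 / 0.13736 ≈ 0.569
P(rotor imbalance | evidence) ≈ 0.056758 / 0.13736 ≈ 0.413
P(shaft misalignment | evidence) ≈ 0.002394 / 0.13736 ≈ 0.017
The largest is 0.569, so sensor drift is most probable.

sensor drift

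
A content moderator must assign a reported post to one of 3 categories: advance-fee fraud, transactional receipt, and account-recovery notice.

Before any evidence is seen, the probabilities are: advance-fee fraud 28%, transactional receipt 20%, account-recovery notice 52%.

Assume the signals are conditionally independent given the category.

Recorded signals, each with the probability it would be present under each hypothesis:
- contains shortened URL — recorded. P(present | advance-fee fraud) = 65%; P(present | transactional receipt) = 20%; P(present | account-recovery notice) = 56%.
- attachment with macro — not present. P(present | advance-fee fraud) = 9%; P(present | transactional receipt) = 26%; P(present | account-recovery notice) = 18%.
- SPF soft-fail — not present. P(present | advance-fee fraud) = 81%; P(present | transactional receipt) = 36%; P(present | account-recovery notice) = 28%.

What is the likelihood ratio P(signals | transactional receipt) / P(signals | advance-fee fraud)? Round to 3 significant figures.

0.843

Joint likelihood of the signal pattern under each hypothesis (using 1 − P(present | H) for each absent signal):
  transactional receipt: 0.20 × (1 − 0.26) × (1 − 0.36) = 0.09472
  advance-fee fraud: 0.65 × (1 − 0.09) × (1 − 0.81) = 0.11238
Bayes factor = 0.09472 / 0.11238 ≈ 0.843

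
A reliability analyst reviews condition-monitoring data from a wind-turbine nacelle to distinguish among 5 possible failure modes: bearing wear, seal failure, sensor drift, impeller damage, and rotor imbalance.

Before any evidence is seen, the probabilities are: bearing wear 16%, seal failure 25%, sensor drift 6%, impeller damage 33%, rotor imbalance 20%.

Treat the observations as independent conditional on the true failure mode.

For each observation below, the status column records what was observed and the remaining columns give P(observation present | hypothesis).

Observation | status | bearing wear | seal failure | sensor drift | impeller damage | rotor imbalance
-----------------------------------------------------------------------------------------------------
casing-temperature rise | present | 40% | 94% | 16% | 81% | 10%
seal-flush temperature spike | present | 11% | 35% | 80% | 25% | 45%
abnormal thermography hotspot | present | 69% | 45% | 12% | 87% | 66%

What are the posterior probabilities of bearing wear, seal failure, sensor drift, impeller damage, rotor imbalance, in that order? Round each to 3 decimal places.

0.045, 0.346, 0.009, 0.544, 0.056

For each hypothesis, the unnormalized posterior weight is prior × product of the observation likelihoods:
  bearing wear: 0.16 × 0.40 × 0.11 × 0.69 = 0.0048576
  seal failure: 0.25 × 0.94 × 0.35 × 0.45 = 0.037012
  sensor drift: 0.06 × 0.16 × 0.80 × 0.12 = 0.0009216
  impeller damage: 0.33 × 0.81 × 0.25 × 0.87 = 0.058138
  rotor imbalance: 0.20 × 0.10 × 0.45 × 0.66 = 0.00594
Marginal likelihood of the evidence = 0.10687.
P(bearing wear | evidence) = 0.0048576 / 0.10687 ≈ 0.045
P(seal failure | evidence) = 0.037012 / 0.10687 ≈ 0.346
P(sensor drift | evidence) = 0.0009216 / 0.10687 ≈ 0.009
P(impeller damage | evidence) = 0.058138 / 0.10687 ≈ 0.544
P(rotor imbalance | evidence) = 0.00594 / 0.10687 ≈ 0.056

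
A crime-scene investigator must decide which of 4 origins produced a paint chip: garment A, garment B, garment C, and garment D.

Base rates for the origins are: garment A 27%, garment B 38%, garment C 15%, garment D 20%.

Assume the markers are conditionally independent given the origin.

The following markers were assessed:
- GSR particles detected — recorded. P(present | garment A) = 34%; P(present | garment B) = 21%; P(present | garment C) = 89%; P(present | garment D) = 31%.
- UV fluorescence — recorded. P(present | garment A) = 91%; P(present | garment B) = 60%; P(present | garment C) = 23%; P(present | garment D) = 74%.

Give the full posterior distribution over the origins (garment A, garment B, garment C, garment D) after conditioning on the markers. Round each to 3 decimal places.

0.402, 0.230, 0.148, 0.221

By Bayes' rule with conditional independence, the unnormalized weight for each hypothesis is prior × ∏ likelihoods:
  garment A: 0.27 × 0.34 × 0.91 = 0.083538
  garment B: 0.38 × 0.21 × 0.60 = 0.04788
  garment C: 0.15 × 0.89 × 0.23 = 0.030705
  garment D: 0.20 × 0.31 × 0.74 = 0.04588
Marginal likelihood of the evidence = 0.208.
P(garment A | evidence) = 0.083538 / 0.208 ≈ 0.402
P(garment B | evidence) = 0.04788 / 0.208 ≈ 0.230
P(garment C | evidence) = 0.030705 / 0.208 ≈ 0.148
P(garment D | evidence) = 0.04588 / 0.208 ≈ 0.221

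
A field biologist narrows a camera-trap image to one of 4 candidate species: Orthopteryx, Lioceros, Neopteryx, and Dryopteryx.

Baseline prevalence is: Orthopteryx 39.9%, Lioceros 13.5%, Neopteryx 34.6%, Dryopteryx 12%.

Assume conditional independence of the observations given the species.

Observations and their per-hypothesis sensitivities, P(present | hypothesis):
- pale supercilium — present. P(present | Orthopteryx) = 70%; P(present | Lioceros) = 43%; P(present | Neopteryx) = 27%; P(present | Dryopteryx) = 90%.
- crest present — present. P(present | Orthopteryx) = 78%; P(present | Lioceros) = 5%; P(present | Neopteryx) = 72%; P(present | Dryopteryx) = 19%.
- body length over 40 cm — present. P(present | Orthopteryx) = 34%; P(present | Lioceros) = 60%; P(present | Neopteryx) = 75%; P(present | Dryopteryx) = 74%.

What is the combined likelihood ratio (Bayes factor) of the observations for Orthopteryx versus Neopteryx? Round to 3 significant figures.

The Bayes factor is the ratio of the joint likelihoods of the evidence pattern under the two hypotheses.
  Orthopteryx: 0.70 × 0.78 × 0.34 = 0.18564
  Neopteryx: 0.27 × 0.72 × 0.75 = 0.1458
Bayes factor = 0.18564 / 0.1458 ≈ 1.27

1.27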